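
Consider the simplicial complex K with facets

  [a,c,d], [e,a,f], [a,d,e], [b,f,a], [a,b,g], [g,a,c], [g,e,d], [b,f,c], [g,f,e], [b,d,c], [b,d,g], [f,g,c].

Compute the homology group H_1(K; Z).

Take the total order a < b < c < d < e < f < g on the vertex set. Then K (dimension 2) consists of the simplices:

  0-simplices (7): a, b, c, d, e, f, g
  1-simplices (18): ab, ac, ad, ae, af, ag, bc, bd, bf, bg, cd, cf, cg, de, dg, ef, eg, fg
  2-simplices (12): abf, abg, acd, acg, ade, aef, bcd, bcf, bdg, cfg, deg, efg

so the chain groups are C_0 ≅ Z^7, C_1 ≅ Z^18, C_2 ≅ Z^12.

The boundary map ∂_1: C_1 → C_0 maps an edge to its endpoints' difference, ∂[p,q] = q − p. For instance
  ∂af = f − a.
As a 7×18 matrix over Z this has rank 6, with invariant factors (1,1,1,1,1,1).

∂_2: C_2 → C_1 acts by ∂[p,q,r] = [q,r] − [p,r] + [p,q]. For instance
  ∂efg = fg − eg + ef,
  ∂bdg = dg − bg + bd.
The resulting 18×12 matrix has rank 12, and its Smith normal form has invariant factors (1,1,1,1,1,1,1,1,1,1,1,2).

Reading off H_k = ker ∂_k / im ∂_{k+1}:

  H_1: rank ker ∂_1 − rank ∂_2 = (18 − 6) − 12 = 0, and ∂_2 has invariant factor 2 > 1, so H_1 ≅ Z_2.

(K is a triangulation of the real projective plane RP^2.)

H_1 = Z_2.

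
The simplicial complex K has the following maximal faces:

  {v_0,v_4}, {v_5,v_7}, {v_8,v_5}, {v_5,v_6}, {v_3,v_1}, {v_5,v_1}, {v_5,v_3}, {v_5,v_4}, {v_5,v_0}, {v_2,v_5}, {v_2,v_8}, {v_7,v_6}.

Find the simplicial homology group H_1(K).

We work with the vertex ordering v_0 < v_1 < v_2 < v_3 < v_4 < v_5 < v_6 < v_7 < v_8. The simplices of K, each written with vertices in increasing order, are:

  0-simplices (9): [v_0], [v_1], [v_2], [v_3], [v_4], [v_5], [v_6], [v_7], [v_8]
  1-simplices (12): [v_0,v_4], [v_0,v_5], [v_1,v_3], [v_1,v_5], [v_2,v_5], [v_2,v_8], [v_3,v_5], [v_4,v_5], [v_5,v_6], [v_5,v_7], [v_5,v_8], [v_6,v_7]

so the chain groups are C_0 ≅ Z^9, C_1 ≅ Z^12.

∂_1: C_1 → C_0 sends each edge [p,q] (with p < q) to q − p.
The 9×12 boundary matrix has rank 8 and Smith normal form diag(1,1,1,1,1,1,1,1).

From H_k ≅ ker(∂_k) / im(∂_{k+1}) we obtain:

  H_1: rank ker ∂_1 − rank ∂_2 = (12 − 8) − 0 = 4, and there is no ∂_2, so H_1 = Z^4.

H_1 = Z^4.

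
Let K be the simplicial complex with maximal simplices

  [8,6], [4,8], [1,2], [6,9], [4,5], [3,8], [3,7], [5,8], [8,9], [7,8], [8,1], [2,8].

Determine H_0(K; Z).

We work with the vertex ordering 1 < 2 < 3 < 4 < 5 < 6 < 7 < 8 < 9. The simplices of K, each written with vertices in increasing order, are:

  0-simplices (9): [1], [2], [3], [4], [5], [6], [7], [8], [9]
  1-simplices (12): [1,2], [1,8], [2,8], [3,7], [3,8], [4,5], [4,8], [5,8], [6,8], [6,9], [7,8], [8,9]

so the chain groups are C_0 ≅ Z^9, C_1 ≅ Z^12.

∂_1: C_1 → C_0 is given by ∂[p,q] = [q] − [p]. For instance
  ∂[3,8] = [8] − [3].
The resulting 9×12 matrix has rank 8, and its Smith normal form has invariant factors (1,1,1,1,1,1,1,1).

Now H_k = ker ∂_k / im ∂_{k+1}, so:

  H_0: rank C_0 − rank ∂_1 = 9 − 8 = 1, and the invariant factors of ∂_1 are all 1, so H_0 ≅ Z.

H_0 ≅ Z.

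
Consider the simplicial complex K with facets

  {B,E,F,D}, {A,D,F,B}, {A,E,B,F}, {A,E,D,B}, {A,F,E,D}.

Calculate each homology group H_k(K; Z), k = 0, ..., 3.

H_0 ≅ Z,  H_1 = 0,  H_2 = 0,  H_3 ≅ Z.

We work with the vertex ordering A < B < D < E < F. The simplices of K, each written with vertices in increasing order, are:

  0-simplices (5): A, B, D, E, F
  1-simplices (10): AB, AD, AE, AF, BD, BE, BF, DE, DF, EF
  2-simplices (10): ABD, ABE, ABF, ADE, ADF, AEF, BDE, BDF, BEF, DEF
  3-simplices (5): ABDE, ABDF, ABEF, ADEF, BDEF

Hence C_0 ≅ Z^5, C_1 ≅ Z^10, C_2 ≅ Z^10, C_3 ≅ Z^5.

Boundary ∂_1: C_1 → C_0 sends each edge [p,q] (with p < q) to q − p. For instance
  ∂BD = D − B.
This gives a 5×10 integer matrix of rank 4; reducing to Smith normal form yields diagonal entries (1,1,1,1).

Boundary ∂_2: C_2 → C_1 maps a triangle to the signed sum of its edges. For instance
  ∂ADE = DE − AE + AD,
  ∂ABD = BD − AD + AB.
The 10×10 boundary matrix has rank 6 and Smith normal form diag(1,1,1,1,1,1).

∂_3: C_3 → C_2 sends each 3-simplex σ to the alternating sum Σ_i (−1)^i (σ with its i-th vertex removed). For instance
  ∂ABDE = BDE − ADE + ABE − ABD,
  ∂ABEF = BEF − AEF + ABF − ABE.
The resulting 10×5 matrix has rank 4, and its Smith normal form has invariant factors (1,1,1,1).

Reading off H_k = ker ∂_k / im ∂_{k+1}:

  H_0: rank C_0 − rank ∂_1 = 5 − 4 = 1, and the invariant factors of ∂_1 are all 1, so H_0 ≅ Z.
  H_1: rank ker ∂_1 − rank ∂_2 = (10 − 4) − 6 = 0, and the invariant factors of ∂_2 are all 1, so H_1 ≅ 0.
  H_2: rank ker ∂_2 − rank ∂_3 = (10 − 6) − 4 = 0, and the invariant factors of ∂_3 are all 1, so H_2 ≅ 0.
  H_3: rank ker ∂_3 − rank ∂_4 = (5 − 4) − 0 = 1, and there is no ∂_4, so H_3 ≅ Z.

(K is a triangulation of the 3-sphere S^3.)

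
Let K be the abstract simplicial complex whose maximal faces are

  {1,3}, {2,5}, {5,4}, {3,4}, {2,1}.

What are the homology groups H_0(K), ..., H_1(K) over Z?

Take the total order 1 < 2 < 3 < 4 < 5 on the vertex set. Then K (dimension 1) consists of the simplices:

  0-simplices (5): [1], [2], [3], [4], [5]
  1-simplices (5): [1,2], [1,3], [2,5], [3,4], [4,5]

Hence C_0 ≅ Z^5, C_1 ≅ Z^5.

∂_1: C_1 → C_0 sends each edge [p,q] (with p < q) to q − p. For instance
  ∂[1,3] = [3] − [1].
The resulting 5×5 matrix has rank 4, and its Smith normal form has invariant factors (1,1,1,1).

Computing H_k = (kernel of ∂_k) / (image of ∂_{k+1}):

  H_0: rank C_0 − rank ∂_1 = 5 − 4 = 1, and the invariant factors of ∂_1 are all 1, so H_0 = Z.
  H_1: rank ker ∂_1 − rank ∂_2 = (5 − 4) − 0 = 1, and there is no ∂_2, so H_1 = Z.

H_0 ≅ Z,  H_1 ≅ Z.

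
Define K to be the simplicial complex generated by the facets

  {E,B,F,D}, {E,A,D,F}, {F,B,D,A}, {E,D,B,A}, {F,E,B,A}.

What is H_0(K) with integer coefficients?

K has 5 vertices, 10 edges, 10 triangles, 5 3-simplices.
rank ∂_0 = 0, rank ∂_1 = 4 ⇒ b_0 = 5 − 0 − 4 = 1; all invariant factors of ∂_1 are 1 so no torsion. So H_0 ≅ Z.

H_0 ≅ Z.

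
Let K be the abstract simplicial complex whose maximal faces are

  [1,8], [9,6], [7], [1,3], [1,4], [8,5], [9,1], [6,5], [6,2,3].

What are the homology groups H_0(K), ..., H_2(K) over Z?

K has 9 vertices, 10 edges, 1 triangle.
rank ∂_0 = 0, rank ∂_1 = 7 ⇒ b_0 = 9 − 0 − 7 = 2; all invariant factors of ∂_1 are 1 so no torsion. So H_0 ≅ Z^2.
rank ∂_1 = 7, rank ∂_2 = 1 ⇒ b_1 = 10 − 7 − 1 = 2; all invariant factors of ∂_2 are 1 so no torsion. So H_1 ≅ Z^2.
rank ∂_2 = 1, rank ∂_3 = 0 ⇒ b_2 = 1 − 1 − 0 = 0. So H_2 ≅ 0.

H_0 ≅ Z^2,  H_1 ≅ Z^2,  H_2 = 0.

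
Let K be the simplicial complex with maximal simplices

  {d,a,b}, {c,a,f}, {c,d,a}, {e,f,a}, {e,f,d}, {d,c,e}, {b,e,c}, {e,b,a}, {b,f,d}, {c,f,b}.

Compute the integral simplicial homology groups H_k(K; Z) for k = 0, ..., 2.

H_0 ≅ Z,  H_1 ≅ Z/2,  H_2 = 0.

Fix the vertex order a < b < c < d < e < f and write every simplex with vertices in increasing order. Then dim K = 2 and the simplices of K are:

  0-simplices (6): a, b, c, d, e, f
  1-simplices (15): ab, ac, ad, ae, af, bc, bd, be, bf, cd, ce, cf, de, df, ef
  2-simplices (10): abd, abe, acd, acf, aef, bce, bcf, bdf, cde, def

Hence C_0 ≅ Z^6, C_1 ≅ Z^15, C_2 ≅ Z^10.

The boundary map ∂_1: C_1 → C_0 maps an edge to its endpoints' difference, ∂[p,q] = q − p.
This gives a 6×15 integer matrix of rank 5; reducing to Smith normal form yields diagonal entries (1,1,1,1,1).

∂_2: C_2 → C_1 acts by ∂[p,q,r] = [q,r] − [p,r] + [p,q]. For instance
  ∂aef = ef − af + ae,
  ∂bce = ce − be + bc.
The resulting 15×10 matrix has rank 10, and its Smith normal form has invariant factors (1,1,1,1,1,1,1,1,1,2).

Computing H_k = (kernel of ∂_k) / (image of ∂_{k+1}):

  H_0: rank C_0 − rank ∂_1 = 6 − 5 = 1, and the invariant factors of ∂_1 are all 1, so H_0 = Z.
  H_1: rank ker ∂_1 − rank ∂_2 = (15 − 5) − 10 = 0, and ∂_2 has invariant factor 2 > 1, so H_1 = Z/2.
  H_2: rank ker ∂_2 − rank ∂_3 = (10 − 10) − 0 = 0, and there is no ∂_3, so H_2 = 0.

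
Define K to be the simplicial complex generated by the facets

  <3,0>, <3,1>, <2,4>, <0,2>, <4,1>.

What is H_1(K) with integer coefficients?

H_1 = Z.

Order the vertices as 0 < 1 < 2 < 3 < 4. Listing each simplex with vertices in this order, K has dimension 1 with simplices:

  0-simplices (5): [0], [1], [2], [3], [4]
  1-simplices (5): [0,2], [0,3], [1,3], [1,4], [2,4]

giving chain groups C_0 ≅ Z^5, C_1 ≅ Z^5.

∂_1: C_1 → C_0 sends each edge [p,q] (with p < q) to q − p. For instance
  ∂[1,3] = [3] − [1].
This gives a 5×5 integer matrix of rank 4; reducing to Smith normal form yields diagonal entries (1,1,1,1).

Computing H_k = (kernel of ∂_k) / (image of ∂_{k+1}):

  H_1: rank ker ∂_1 − rank ∂_2 = (5 − 4) − 0 = 1, and there is no ∂_2, so H_1 = Z.

(K is a triangulation of the circle S^1.)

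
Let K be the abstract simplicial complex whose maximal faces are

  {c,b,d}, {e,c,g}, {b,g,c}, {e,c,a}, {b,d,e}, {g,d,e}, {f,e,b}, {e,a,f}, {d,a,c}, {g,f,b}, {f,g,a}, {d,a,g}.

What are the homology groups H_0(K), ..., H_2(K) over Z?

Take the total order a < b < c < d < e < f < g on the vertex set. Then K (dimension 2) consists of the simplices:

  0-simplices (7): a, b, c, d, e, f, g
  1-simplices (18): ac, ad, ae, af, ag, bc, bd, be, bf, bg, cd, ce, cg, de, dg, ef, eg, fg
  2-simplices (12): acd, ace, adg, aef, afg, bcd, bcg, bde, bef, bfg, ceg, deg

so the chain groups are C_0 ≅ Z^7, C_1 ≅ Z^18, C_2 ≅ Z^12.

The boundary map ∂_1: C_1 → C_0 maps an edge to its endpoints' difference, ∂[p,q] = q − p. For instance
  ∂bd = d − b.
This gives a 7×18 integer matrix of rank 6; reducing to Smith normal form yields diagonal entries (1,1,1,1,1,1).

∂_2: C_2 → C_1 sends each 2-simplex [p,q,r] to [q,r] − [p,r] + [p,q]. For instance
  ∂bfg = fg − bg + bf,
  ∂adg = dg − ag + ad.
As a 18×12 matrix over Z this has rank 12, with invariant factors (1,1,1,1,1,1,1,1,1,1,1,2).

From H_k ≅ ker(∂_k) / im(∂_{k+1}) we obtain:

  H_0: rank C_0 − rank ∂_1 = 7 − 6 = 1, and the invariant factors of ∂_1 are all 1, so H_0 = Z.
  H_1: rank ker ∂_1 − rank ∂_2 = (18 − 6) − 12 = 0, and ∂_2 has invariant factor 2 > 1, so H_1 = Z/2Z.
  H_2: rank ker ∂_2 − rank ∂_3 = (12 − 12) − 0 = 0, and there is no ∂_3, so H_2 = 0.

H_0 ≅ Z,  H_1 ≅ Z/2Z,  H_2 = 0.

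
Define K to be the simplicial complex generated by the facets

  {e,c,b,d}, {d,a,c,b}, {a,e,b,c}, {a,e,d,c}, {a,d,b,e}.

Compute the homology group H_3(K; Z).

We work with the vertex ordering a < b < c < d < e. The simplices of K, each written with vertices in increasing order, are:

  0-simplices (5): a, b, c, d, e
  1-simplices (10): ab, ac, ad, ae, bc, bd, be, cd, ce, de
  2-simplices (10): abc, abd, abe, acd, ace, ade, bcd, bce, bde, cde
  3-simplices (5): abcd, abce, abde, acde, bcde

Hence C_0 ≅ Z^5, C_1 ≅ Z^10, C_2 ≅ Z^10, C_3 ≅ Z^5.

The boundary map ∂_1: C_1 → C_0 maps an edge to its endpoints' difference, ∂[p,q] = q − p. For instance
  ∂ad = d − a.
The 5×10 boundary matrix has rank 4 and Smith normal form diag(1,1,1,1).

∂_2: C_2 → C_1 sends each 2-simplex [p,q,r] to [q,r] − [p,r] + [p,q]. For instance
  ∂abc = bc − ac + ab,
  ∂bce = ce − be + bc.
As a 10×10 matrix over Z this has rank 6, with invariant factors (1,1,1,1,1,1).

The boundary map ∂_3: C_3 → C_2 sends each 3-simplex σ to the alternating sum Σ_i (−1)^i (σ with its i-th vertex removed). For instance
  ∂acde = cde − ade + ace − acd,
  ∂abcd = bcd − acd + abd − abc.
As a 10×5 matrix over Z this has rank 4, with invariant factors (1,1,1,1).

Reading off H_k = ker ∂_k / im ∂_{k+1}:

  H_3: rank ker ∂_3 − rank ∂_4 = (5 − 4) − 0 = 1, and there is no ∂_4, so H_3 = Z.

(K is a triangulation of the 3-sphere S^3.)

H_3 ≅ Z.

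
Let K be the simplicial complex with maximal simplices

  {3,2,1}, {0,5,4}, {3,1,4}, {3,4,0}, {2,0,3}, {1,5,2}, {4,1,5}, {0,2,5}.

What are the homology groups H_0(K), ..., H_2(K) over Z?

K has 6 vertices, 12 edges, 8 triangles.
rank ∂_0 = 0, rank ∂_1 = 5 ⇒ b_0 = 6 − 0 − 5 = 1; all invariant factors of ∂_1 are 1 so no torsion. So H_0 ≅ Z.
rank ∂_1 = 5, rank ∂_2 = 7 ⇒ b_1 = 12 − 5 − 7 = 0; all invariant factors of ∂_2 are 1 so no torsion. So H_1 ≅ 0.
rank ∂_2 = 7, rank ∂_3 = 0 ⇒ b_2 = 8 − 7 − 0 = 1. So H_2 ≅ Z.

H_0 = Z,  H_1 = 0,  H_2 = Z.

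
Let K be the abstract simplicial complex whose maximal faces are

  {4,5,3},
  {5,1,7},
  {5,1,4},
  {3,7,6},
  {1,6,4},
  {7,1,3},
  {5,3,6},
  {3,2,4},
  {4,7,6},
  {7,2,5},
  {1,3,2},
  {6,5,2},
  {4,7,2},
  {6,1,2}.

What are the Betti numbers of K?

We work with the vertex ordering 1 < 2 < 3 < 4 < 5 < 6 < 7. The simplices of K, each written with vertices in increasing order, are:

  0-simplices (7): [1], [2], [3], [4], [5], [6], [7]
  1-simplices (21): [1,2], [1,3], [1,4], [1,5], [1,6], [1,7], [2,3], [2,4], [2,5], [2,6], [2,7], [3,4], [3,5], [3,6], [3,7], [4,5], [4,6], [4,7], [5,6], [5,7], [6,7]
  2-simplices (14): [1,2,3], [1,2,6], [1,3,7], [1,4,5], [1,4,6], [1,5,7], [2,3,4], [2,4,7], [2,5,6], [2,5,7], [3,4,5], [3,5,6], [3,6,7], [4,6,7]

so the chain groups are C_0 ≅ Z^7, C_1 ≅ Z^21, C_2 ≅ Z^14.

∂_1: C_1 → C_0 sends each edge [p,q] (with p < q) to q − p.
The resulting 7×21 matrix has rank 6, and its Smith normal form has invariant factors (1,1,1,1,1,1).

The boundary map ∂_2: C_2 → C_1 acts by ∂[p,q,r] = [q,r] − [p,r] + [p,q]. For instance
  ∂[4,6,7] = [6,7] − [4,7] + [4,6],
  ∂[1,3,7] = [3,7] − [1,7] + [1,3].
This gives a 21×14 integer matrix of rank 13; reducing to Smith normal form yields diagonal entries (1,1,1,1,1,1,1,1,1,1,1,1,1).

From H_k ≅ ker(∂_k) / im(∂_{k+1}) we obtain:

  H_0: rank C_0 − rank ∂_1 = 7 − 6 = 1, and the invariant factors of ∂_1 are all 1, so H_0 = Z.
  H_1: rank ker ∂_1 − rank ∂_2 = (21 − 6) − 13 = 2, and the invariant factors of ∂_2 are all 1, so H_1 = Z^2.
  H_2: rank ker ∂_2 − rank ∂_3 = (14 − 13) − 0 = 1, and there is no ∂_3, so H_2 = Z.

Hence the Betti numbers are b_0 = 1, b_1 = 2, b_2 = 1.

b_0 = 1, b_1 = 2, b_2 = 1.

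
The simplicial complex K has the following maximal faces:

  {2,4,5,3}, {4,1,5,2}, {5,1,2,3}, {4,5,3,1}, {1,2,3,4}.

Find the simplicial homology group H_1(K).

H_1 ≅ 0.

We work with the vertex ordering 1 < 2 < 3 < 4 < 5. The simplices of K, each written with vertices in increasing order, are:

  0-simplices (5): [1], [2], [3], [4], [5]
  1-simplices (10): [1,2], [1,3], [1,4], [1,5], [2,3], [2,4], [2,5], [3,4], [3,5], [4,5]
  2-simplices (10): [1,2,3], [1,2,4], [1,2,5], [1,3,4], [1,3,5], [1,4,5], [2,3,4], [2,3,5], [2,4,5], [3,4,5]
  3-simplices (5): [1,2,3,4], [1,2,3,5], [1,2,4,5], [1,3,4,5], [2,3,4,5]

so the chain groups are C_0 ≅ Z^5, C_1 ≅ Z^10, C_2 ≅ Z^10, C_3 ≅ Z^5.

Boundary ∂_1: C_1 → C_0 sends each edge [p,q] (with p < q) to q − p. For instance
  ∂[2,5] = [5] − [2].
The resulting 5×10 matrix has rank 4, and its Smith normal form has invariant factors (1,1,1,1).

∂_2: C_2 → C_1 sends each 2-simplex [p,q,r] to [q,r] − [p,r] + [p,q]. For instance
  ∂[1,3,4] = [3,4] − [1,4] + [1,3],
  ∂[1,2,5] = [2,5] − [1,5] + [1,2].
The 10×10 boundary matrix has rank 6 and Smith normal form diag(1,1,1,1,1,1).

Boundary ∂_3: C_3 → C_2 sends each 3-simplex σ to the alternating sum Σ_i (−1)^i (σ with its i-th vertex removed). For instance
  ∂[1,2,3,5] = [2,3,5] − [1,3,5] + [1,2,5] − [1,2,3],
  ∂[1,2,3,4] = [2,3,4] − [1,3,4] + [1,2,4] − [1,2,3].
The 10×5 boundary matrix has rank 4 and Smith normal form diag(1,1,1,1).

Computing H_k = (kernel of ∂_k) / (image of ∂_{k+1}):

  H_1: rank ker ∂_1 − rank ∂_2 = (10 − 4) − 6 = 0, and the invariant factors of ∂_2 are all 1, so H_1 = 0.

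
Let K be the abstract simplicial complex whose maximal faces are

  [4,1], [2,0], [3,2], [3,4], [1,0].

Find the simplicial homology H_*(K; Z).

H_0 ≅ Z,  H_1 ≅ Z.

K has 5 vertices, 5 edges.
rank ∂_0 = 0, rank ∂_1 = 4 ⇒ b_0 = 5 − 0 − 4 = 1; all invariant factors of ∂_1 are 1 so no torsion. So H_0 ≅ Z.
rank ∂_1 = 4, rank ∂_2 = 0 ⇒ b_1 = 5 − 4 − 0 = 1. So H_1 ≅ Z.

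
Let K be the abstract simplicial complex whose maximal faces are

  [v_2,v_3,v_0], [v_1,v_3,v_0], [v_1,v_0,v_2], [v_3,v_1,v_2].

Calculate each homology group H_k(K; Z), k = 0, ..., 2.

H_0 = Z,  H_1 = 0,  H_2 = Z.

We work with the vertex ordering v_0 < v_1 < v_2 < v_3. The simplices of K, each written with vertices in increasing order, are:

  0-simplices (4): [v_0], [v_1], [v_2], [v_3]
  1-simplices (6): [v_0,v_1], [v_0,v_2], [v_0,v_3], [v_1,v_2], [v_1,v_3], [v_2,v_3]
  2-simplices (4): [v_0,v_1,v_2], [v_0,v_1,v_3], [v_0,v_2,v_3], [v_1,v_2,v_3]

Hence C_0 ≅ Z^4, C_1 ≅ Z^6, C_2 ≅ Z^4.

∂_1: C_1 → C_0 maps an edge to its endpoints' difference, ∂[p,q] = q − p.
The resulting 4×6 matrix has rank 3, and its Smith normal form has invariant factors (1,1,1).

∂_2: C_2 → C_1 sends each 2-simplex [p,q,r] to [q,r] − [p,r] + [p,q]. For instance
  ∂[v_0,v_1,v_2] = [v_1,v_2] − [v_0,v_2] + [v_0,v_1],
  ∂[v_0,v_1,v_3] = [v_1,v_3] − [v_0,v_3] + [v_0,v_1].
The resulting 6×4 matrix has rank 3, and its Smith normal form has invariant factors (1,1,1).

Now H_k = ker ∂_k / im ∂_{k+1}, so:

  H_0: rank C_0 − rank ∂_1 = 4 − 3 = 1, and the invariant factors of ∂_1 are all 1, so H_0 ≅ Z.
  H_1: rank ker ∂_1 − rank ∂_2 = (6 − 3) − 3 = 0, and the invariant factors of ∂_2 are all 1, so H_1 ≅ 0.
  H_2: rank ker ∂_2 − rank ∂_3 = (4 − 3) − 0 = 1, and there is no ∂_3, so H_2 ≅ Z.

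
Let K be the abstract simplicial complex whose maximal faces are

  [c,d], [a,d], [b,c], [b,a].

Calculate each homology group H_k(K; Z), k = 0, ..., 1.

H_0 ≅ Z,  H_1 ≅ Z.

K has 4 vertices, 4 edges.
rank ∂_0 = 0, rank ∂_1 = 3 ⇒ b_0 = 4 − 0 − 3 = 1; all invariant factors of ∂_1 are 1 so no torsion. So H_0 = Z.
rank ∂_1 = 3, rank ∂_2 = 0 ⇒ b_1 = 4 − 3 − 0 = 1. So H_1 = Z.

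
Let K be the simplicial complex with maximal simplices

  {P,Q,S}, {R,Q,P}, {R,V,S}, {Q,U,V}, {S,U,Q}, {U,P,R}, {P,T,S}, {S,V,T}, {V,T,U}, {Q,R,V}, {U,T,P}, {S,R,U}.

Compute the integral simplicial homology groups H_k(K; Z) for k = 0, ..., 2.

K has 7 vertices, 18 edges, 12 triangles.
rank ∂_0 = 0, rank ∂_1 = 6 ⇒ b_0 = 7 − 0 − 6 = 1; all invariant factors of ∂_1 are 1 so no torsion. So H_0 = Z.
rank ∂_1 = 6, rank ∂_2 = 12 ⇒ b_1 = 18 − 6 − 12 = 0; ∂_2 has invariant factor(s) [2] giving torsion. So H_1 = Z/2.
rank ∂_2 = 12, rank ∂_3 = 0 ⇒ b_2 = 12 − 12 − 0 = 0. So H_2 = 0.

H_0 ≅ Z,  H_1 ≅ Z/2,  H_2 = 0.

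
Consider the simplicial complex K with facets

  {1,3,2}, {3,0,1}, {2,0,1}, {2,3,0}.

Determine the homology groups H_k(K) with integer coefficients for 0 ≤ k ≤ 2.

H_0 = Z,  H_1 = 0,  H_2 = Z.

Fix the vertex order 0 < 1 < 2 < 3 and write every simplex with vertices in increasing order. Then dim K = 2 and the simplices of K are:

  0-simplices (4): [0], [1], [2], [3]
  1-simplices (6): [0,1], [0,2], [0,3], [1,2], [1,3], [2,3]
  2-simplices (4): [0,1,2], [0,1,3], [0,2,3], [1,2,3]

giving chain groups C_0 ≅ Z^4, C_1 ≅ Z^6, C_2 ≅ Z^4.

The boundary map ∂_1: C_1 → C_0 sends each edge [p,q] (with p < q) to q − p.
The resulting 4×6 matrix has rank 3, and its Smith normal form has invariant factors (1,1,1).

Boundary ∂_2: C_2 → C_1 acts by ∂[p,q,r] = [q,r] − [p,r] + [p,q]. For instance
  ∂[0,1,3] = [1,3] − [0,3] + [0,1],
  ∂[0,2,3] = [2,3] − [0,3] + [0,2].
As a 6×4 matrix over Z this has rank 3, with invariant factors (1,1,1).

Now H_k = ker ∂_k / im ∂_{k+1}, so:

  H_0: rank C_0 − rank ∂_1 = 4 − 3 = 1, and the invariant factors of ∂_1 are all 1, so H_0 ≅ Z.
  H_1: rank ker ∂_1 − rank ∂_2 = (6 − 3) − 3 = 0, and the invariant factors of ∂_2 are all 1, so H_1 ≅ 0.
  H_2: rank ker ∂_2 − rank ∂_3 = (4 − 3) − 0 = 1, and there is no ∂_3, so H_2 ≅ Z.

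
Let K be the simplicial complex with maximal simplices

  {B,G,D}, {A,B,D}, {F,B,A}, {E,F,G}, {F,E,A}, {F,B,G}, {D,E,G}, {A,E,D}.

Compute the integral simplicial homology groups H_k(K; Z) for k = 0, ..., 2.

H_0 = Z,  H_1 = 0,  H_2 = Z.

Take the total order A < B < D < E < F < G on the vertex set. Then K (dimension 2) consists of the simplices:

  0-simplices (6): A, B, D, E, F, G
  1-simplices (12): AB, AD, AE, AF, BD, BF, BG, DE, DG, EF, EG, FG
  2-simplices (8): ABD, ABF, ADE, AEF, BDG, BFG, DEG, EFG

giving chain groups C_0 ≅ Z^6, C_1 ≅ Z^12, C_2 ≅ Z^8.

Boundary ∂_1: C_1 → C_0 sends each edge [p,q] (with p < q) to q − p.
This gives a 6×12 integer matrix of rank 5; reducing to Smith normal form yields diagonal entries (1,1,1,1,1).

∂_2: C_2 → C_1 acts by ∂[p,q,r] = [q,r] − [p,r] + [p,q]. For instance
  ∂DEG = EG − DG + DE,
  ∂BDG = DG − BG + BD.
This gives a 12×8 integer matrix of rank 7; reducing to Smith normal form yields diagonal entries (1,1,1,1,1,1,1).

Now H_k = ker ∂_k / im ∂_{k+1}, so:

  H_0: rank C_0 − rank ∂_1 = 6 − 5 = 1, and the invariant factors of ∂_1 are all 1, so H_0 ≅ Z.
  H_1: rank ker ∂_1 − rank ∂_2 = (12 − 5) − 7 = 0, and the invariant factors of ∂_2 are all 1, so H_1 ≅ 0.
  H_2: rank ker ∂_2 − rank ∂_3 = (8 − 7) − 0 = 1, and there is no ∂_3, so H_2 ≅ Z.

(K is a triangulation of the 2-sphere S^2.)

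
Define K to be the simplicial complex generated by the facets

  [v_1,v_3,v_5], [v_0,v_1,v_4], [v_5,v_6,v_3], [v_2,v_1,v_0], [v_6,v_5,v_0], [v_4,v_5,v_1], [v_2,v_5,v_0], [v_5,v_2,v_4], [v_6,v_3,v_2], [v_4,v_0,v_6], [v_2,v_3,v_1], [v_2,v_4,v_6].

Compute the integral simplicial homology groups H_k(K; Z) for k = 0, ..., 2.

Take the total order v_0 < v_1 < v_2 < v_3 < v_4 < v_5 < v_6 on the vertex set. Then K (dimension 2) consists of the simplices:

  0-simplices (7): [v_0], [v_1], [v_2], [v_3], [v_4], [v_5], [v_6]
  1-simplices (18): (18 of them)
  2-simplices (12): (12 of them)

so the chain groups are C_0 ≅ Z^7, C_1 ≅ Z^18, C_2 ≅ Z^12.

∂_1: C_1 → C_0 is given by ∂[p,q] = [q] − [p]. For instance
  ∂[v_0,v_5] = [v_5] − [v_0].
As a 7×18 matrix over Z this has rank 6, with invariant factors (1,1,1,1,1,1).

Boundary ∂_2: C_2 → C_1 maps a triangle to the signed sum of its edges. For instance
  ∂[v_2,v_4,v_5] = [v_4,v_5] − [v_2,v_5] + [v_2,v_4],
  ∂[v_0,v_5,v_6] = [v_5,v_6] − [v_0,v_6] + [v_0,v_5].
This gives a 18×12 integer matrix of rank 12; reducing to Smith normal form yields diagonal entries (1,1,1,1,1,1,1,1,1,1,1,2).

From H_k ≅ ker(∂_k) / im(∂_{k+1}) we obtain:

  H_0: rank C_0 − rank ∂_1 = 7 − 6 = 1, and the invariant factors of ∂_1 are all 1, so H_0 = Z.
  H_1: rank ker ∂_1 − rank ∂_2 = (18 − 6) − 12 = 0, and ∂_2 has invariant factor 2 > 1, so H_1 = Z/2Z.
  H_2: rank ker ∂_2 − rank ∂_3 = (12 − 12) − 0 = 0, and there is no ∂_3, so H_2 = 0.

(K is a triangulation of the real projective plane RP^2.)

H_0 ≅ Z,  H_1 ≅ Z/2Z,  H_2 = 0.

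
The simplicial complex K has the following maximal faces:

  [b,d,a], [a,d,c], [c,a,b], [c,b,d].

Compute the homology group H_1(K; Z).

We work with the vertex ordering a < b < c < d. The simplices of K, each written with vertices in increasing order, are:

  0-simplices (4): a, b, c, d
  1-simplices (6): ab, ac, ad, bc, bd, cd
  2-simplices (4): abc, abd, acd, bcd

so the chain groups are C_0 ≅ Z^4, C_1 ≅ Z^6, C_2 ≅ Z^4.

The boundary map ∂_1: C_1 → C_0 sends each edge [p,q] (with p < q) to q − p. For instance
  ∂ad = d − a.
As a 4×6 matrix over Z this has rank 3, with invariant factors (1,1,1).

∂_2: C_2 → C_1 maps a triangle to the signed sum of its edges. For instance
  ∂acd = cd − ad + ac,
  ∂abd = bd − ad + ab.
This gives a 6×4 integer matrix of rank 3; reducing to Smith normal form yields diagonal entries (1,1,1).

From H_k ≅ ker(∂_k) / im(∂_{k+1}) we obtain:

  H_1: rank ker ∂_1 − rank ∂_2 = (6 − 3) − 3 = 0, and the invariant factors of ∂_2 are all 1, so H_1 ≅ 0.

H_1 = 0.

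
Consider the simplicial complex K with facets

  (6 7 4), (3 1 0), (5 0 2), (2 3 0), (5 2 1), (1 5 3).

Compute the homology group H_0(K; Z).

H_0 ≅ Z^2.

K has 8 vertices, 13 edges, 6 triangles.
rank ∂_0 = 0, rank ∂_1 = 6 ⇒ b_0 = 8 − 0 − 6 = 2; all invariant factors of ∂_1 are 1 so no torsion. So H_0 ≅ Z^2.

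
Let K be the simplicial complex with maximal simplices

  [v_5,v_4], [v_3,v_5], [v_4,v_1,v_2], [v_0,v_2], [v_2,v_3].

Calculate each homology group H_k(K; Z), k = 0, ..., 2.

We work with the vertex ordering v_0 < v_1 < v_2 < v_3 < v_4 < v_5. The simplices of K, each written with vertices in increasing order, are:

  0-simplices (6): [v_0], [v_1], [v_2], [v_3], [v_4], [v_5]
  1-simplices (7): [v_0,v_2], [v_1,v_2], [v_1,v_4], [v_2,v_3], [v_2,v_4], [v_3,v_5], [v_4,v_5]
  2-simplices (1): [v_1,v_2,v_4]

giving chain groups C_0 ≅ Z^6, C_1 ≅ Z^7, C_2 ≅ Z^1.

∂_1: C_1 → C_0 sends each edge [p,q] (with p < q) to q − p. For instance
  ∂[v_3,v_5] = [v_5] − [v_3].
The resulting 6×7 matrix has rank 5, and its Smith normal form has invariant factors (1,1,1,1,1).

The boundary map ∂_2: C_2 → C_1 maps a triangle to the signed sum of its edges. For instance
  ∂[v_1,v_2,v_4] = [v_2,v_4] − [v_1,v_4] + [v_1,v_2].
The resulting 7×1 matrix has rank 1, and its Smith normal form has invariant factors (1).

Computing H_k = (kernel of ∂_k) / (image of ∂_{k+1}):

  H_0: rank C_0 − rank ∂_1 = 6 − 5 = 1, and the invariant factors of ∂_1 are all 1, so H_0 ≅ Z.
  H_1: rank ker ∂_1 − rank ∂_2 = (7 − 5) − 1 = 1, and the invariant factors of ∂_2 are all 1, so H_1 ≅ Z.
  H_2: rank ker ∂_2 − rank ∂_3 = (1 − 1) − 0 = 0, and there is no ∂_3, so H_2 ≅ 0.

As a check, the Euler characteristic is 6 − 7 + 1 = 0, which agrees with 1 − 1 + 0 = 0.

H_0 = Z,  H_1 = Z,  H_2 = 0.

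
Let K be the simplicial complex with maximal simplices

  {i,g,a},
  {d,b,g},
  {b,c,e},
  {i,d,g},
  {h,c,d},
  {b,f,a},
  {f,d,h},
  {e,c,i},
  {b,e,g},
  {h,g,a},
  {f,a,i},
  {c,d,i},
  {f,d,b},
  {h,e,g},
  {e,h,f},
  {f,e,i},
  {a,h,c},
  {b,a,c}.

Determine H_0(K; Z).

Fix the vertex order a < b < c < d < e < f < g < h < i and write every simplex with vertices in increasing order. Then dim K = 2 and the simplices of K are:

  0-simplices (9): a, b, c, d, e, f, g, h, i
  1-simplices (27): ab, ac, af, ag, ah, ai, bc, bd, be, bf, bg, cd, ce, ch, ci, df, dg, dh, di, ef, eg, eh, ei, fh, fi, gh, gi
  2-simplices (18): abc, abf, ach, afi, agh, agi, bce, bdf, bdg, beg, cdh, cdi, cei, dfh, dgi, efh, efi, egh

giving chain groups C_0 ≅ Z^9, C_1 ≅ Z^27, C_2 ≅ Z^18.

The boundary map ∂_1: C_1 → C_0 sends each edge [p,q] (with p < q) to q − p. For instance
  ∂ce = e − c.
The resulting 9×27 matrix has rank 8, and its Smith normal form has invariant factors (1,1,1,1,1,1,1,1).

Boundary ∂_2: C_2 → C_1 sends each 2-simplex [p,q,r] to [q,r] − [p,r] + [p,q]. For instance
  ∂efi = fi − ei + ef,
  ∂ach = ch − ah + ac.
The resulting 27×18 matrix has rank 17, and its Smith normal form has invariant factors (1,1,1,1,1,1,1,1,1,1,1,1,1,1,1,1,1).

From H_k ≅ ker(∂_k) / im(∂_{k+1}) we obtain:

  H_0: rank C_0 − rank ∂_1 = 9 − 8 = 1, and the invariant factors of ∂_1 are all 1, so H_0 = Z.

(K is a triangulation of the torus T^2.)

H_0 ≅ Z.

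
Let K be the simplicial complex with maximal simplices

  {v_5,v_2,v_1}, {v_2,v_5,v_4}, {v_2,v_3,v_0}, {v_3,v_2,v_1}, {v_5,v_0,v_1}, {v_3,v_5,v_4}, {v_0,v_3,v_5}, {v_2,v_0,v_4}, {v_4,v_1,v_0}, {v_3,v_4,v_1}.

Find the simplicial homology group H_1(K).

H_1 = Z_2.

We work with the vertex ordering v_0 < v_1 < v_2 < v_3 < v_4 < v_5. The simplices of K, each written with vertices in increasing order, are:

  0-simplices (6): [v_0], [v_1], [v_2], [v_3], [v_4], [v_5]
  1-simplices (15): (15 of them)
  2-simplices (10): [v_0,v_1,v_4], [v_0,v_1,v_5], [v_0,v_2,v_3], [v_0,v_2,v_4], [v_0,v_3,v_5], [v_1,v_2,v_3], [v_1,v_2,v_5], [v_1,v_3,v_4], [v_2,v_4,v_5], [v_3,v_4,v_5]

giving chain groups C_0 ≅ Z^6, C_1 ≅ Z^15, C_2 ≅ Z^10.

Boundary ∂_1: C_1 → C_0 is given by ∂[p,q] = [q] − [p].
The resulting 6×15 matrix has rank 5, and its Smith normal form has invariant factors (1,1,1,1,1).

∂_2: C_2 → C_1 acts by ∂[p,q,r] = [q,r] − [p,r] + [p,q]. For instance
  ∂[v_2,v_4,v_5] = [v_4,v_5] − [v_2,v_5] + [v_2,v_4],
  ∂[v_0,v_3,v_5] = [v_3,v_5] − [v_0,v_5] + [v_0,v_3].
This gives a 15×10 integer matrix of rank 10; reducing to Smith normal form yields diagonal entries (1,1,1,1,1,1,1,1,1,2).

Reading off H_k = ker ∂_k / im ∂_{k+1}:

  H_1: rank ker ∂_1 − rank ∂_2 = (15 − 5) − 10 = 0, and ∂_2 has invariant factor 2 > 1, so H_1 = Z_2.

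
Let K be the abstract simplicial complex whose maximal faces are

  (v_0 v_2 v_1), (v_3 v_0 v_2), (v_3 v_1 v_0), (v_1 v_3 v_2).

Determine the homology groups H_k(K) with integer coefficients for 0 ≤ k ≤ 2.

Fix the vertex order v_0 < v_1 < v_2 < v_3 and write every simplex with vertices in increasing order. Then dim K = 2 and the simplices of K are:

  0-simplices (4): [v_0], [v_1], [v_2], [v_3]
  1-simplices (6): [v_0,v_1], [v_0,v_2], [v_0,v_3], [v_1,v_2], [v_1,v_3], [v_2,v_3]
  2-simplices (4): [v_0,v_1,v_2], [v_0,v_1,v_3], [v_0,v_2,v_3], [v_1,v_2,v_3]

Hence C_0 ≅ Z^4, C_1 ≅ Z^6, C_2 ≅ Z^4.

Boundary ∂_1: C_1 → C_0 maps an edge to its endpoints' difference, ∂[p,q] = q − p. For instance
  ∂[v_0,v_3] = [v_3] − [v_0].
The resulting 4×6 matrix has rank 3, and its Smith normal form has invariant factors (1,1,1).

The boundary map ∂_2: C_2 → C_1 sends each 2-simplex [p,q,r] to [q,r] − [p,r] + [p,q]. For instance
  ∂[v_0,v_1,v_3] = [v_1,v_3] − [v_0,v_3] + [v_0,v_1],
  ∂[v_1,v_2,v_3] = [v_2,v_3] − [v_1,v_3] + [v_1,v_2].
This gives a 6×4 integer matrix of rank 3; reducing to Smith normal form yields diagonal entries (1,1,1).

From H_k ≅ ker(∂_k) / im(∂_{k+1}) we obtain:

  H_0: rank C_0 − rank ∂_1 = 4 − 3 = 1, and the invariant factors of ∂_1 are all 1, so H_0 ≅ Z.
  H_1: rank ker ∂_1 − rank ∂_2 = (6 − 3) − 3 = 0, and the invariant factors of ∂_2 are all 1, so H_1 ≅ 0.
  H_2: rank ker ∂_2 − rank ∂_3 = (4 − 3) − 0 = 1, and there is no ∂_3, so H_2 ≅ Z.

As a check, the Euler characteristic is 4 − 6 + 4 = 2, which agrees with 1 − 0 + 1 = 2.
(K is a triangulation of the 2-sphere S^2.)

H_0 ≅ Z,  H_1 = 0,  H_2 ≅ Z.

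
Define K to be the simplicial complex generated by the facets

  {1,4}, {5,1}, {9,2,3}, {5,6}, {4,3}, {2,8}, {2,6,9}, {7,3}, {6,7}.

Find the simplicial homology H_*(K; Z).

Fix the vertex order 1 < 2 < 3 < 4 < 5 < 6 < 7 < 8 < 9 and write every simplex with vertices in increasing order. Then dim K = 2 and the simplices of K are:

  0-simplices (9): [1], [2], [3], [4], [5], [6], [7], [8], [9]
  1-simplices (12): [1,4], [1,5], [2,3], [2,6], [2,8], [2,9], [3,4], [3,7], [3,9], [5,6], [6,7], [6,9]
  2-simplices (2): [2,3,9], [2,6,9]

giving chain groups C_0 ≅ Z^9, C_1 ≅ Z^12, C_2 ≅ Z^2.

The boundary map ∂_1: C_1 → C_0 is given by ∂[p,q] = [q] − [p]. For instance
  ∂[1,5] = [5] − [1].
The resulting 9×12 matrix has rank 8, and its Smith normal form has invariant factors (1,1,1,1,1,1,1,1).

The boundary map ∂_2: C_2 → C_1 sends each 2-simplex [p,q,r] to [q,r] − [p,r] + [p,q]. For instance
  ∂[2,6,9] = [6,9] − [2,9] + [2,6],
  ∂[2,3,9] = [3,9] − [2,9] + [2,3].
The 12×2 boundary matrix has rank 2 and Smith normal form diag(1,1).

Computing H_k = (kernel of ∂_k) / (image of ∂_{k+1}):

  H_0: rank C_0 − rank ∂_1 = 9 − 8 = 1, and the invariant factors of ∂_1 are all 1, so H_0 = Z.
  H_1: rank ker ∂_1 − rank ∂_2 = (12 − 8) − 2 = 2, and the invariant factors of ∂_2 are all 1, so H_1 = Z^2.
  H_2: rank ker ∂_2 − rank ∂_3 = (2 − 2) − 0 = 0, and there is no ∂_3, so H_2 = 0.

H_0 = Z,  H_1 = Z^2,  H_2 = 0.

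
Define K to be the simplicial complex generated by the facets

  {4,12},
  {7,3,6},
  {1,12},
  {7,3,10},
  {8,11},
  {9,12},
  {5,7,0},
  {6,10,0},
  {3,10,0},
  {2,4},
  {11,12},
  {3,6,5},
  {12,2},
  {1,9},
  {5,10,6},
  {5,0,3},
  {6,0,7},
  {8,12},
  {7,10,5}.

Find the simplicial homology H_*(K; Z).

Take the total order 0 < 1 < 2 < 3 < 4 < 5 < 6 < 7 < 8 < 9 < 10 < 11 < 12 on the vertex set. Then K (dimension 2) consists of the simplices:

  0-simplices (13): [0], [1], [2], [3], [4], [5], [6], [7], [8], [9], [10], [11], [12]
  1-simplices (24): (24 of them)
  2-simplices (10): [0,3,5], [0,3,10], [0,5,7], [0,6,7], [0,6,10], [3,5,6], [3,6,7], [3,7,10], [5,6,10], [5,7,10]

so the chain groups are C_0 ≅ Z^13, C_1 ≅ Z^24, C_2 ≅ Z^10.

∂_1: C_1 → C_0 is given by ∂[p,q] = [q] − [p]. For instance
  ∂[5,7] = [7] − [5].
The resulting 13×24 matrix has rank 11, and its Smith normal form has invariant factors (1,1,1,1,1,1,1,1,1,1,1).

The boundary map ∂_2: C_2 → C_1 sends each 2-simplex [p,q,r] to [q,r] − [p,r] + [p,q]. For instance
  ∂[3,5,6] = [5,6] − [3,6] + [3,5],
  ∂[5,7,10] = [7,10] − [5,10] + [5,7].
This gives a 24×10 integer matrix of rank 10; reducing to Smith normal form yields diagonal entries (1,1,1,1,1,1,1,1,1,2).

Now H_k = ker ∂_k / im ∂_{k+1}, so:

  H_0: rank C_0 − rank ∂_1 = 13 − 11 = 2, and the invariant factors of ∂_1 are all 1, so H_0 = Z^2.
  H_1: rank ker ∂_1 − rank ∂_2 = (24 − 11) − 10 = 3, and ∂_2 has invariant factor 2 > 1, so H_1 = Z^3 ⊕ Z/2.
  H_2: rank ker ∂_2 − rank ∂_3 = (10 − 10) − 0 = 0, and there is no ∂_3, so H_2 = 0.

As a check, the Euler characteristic is 13 − 24 + 10 = -1, which agrees with 2 − 3 + 0 = -1.

H_0 = Z^2,  H_1 = Z^3 ⊕ Z/2,  H_2 = 0.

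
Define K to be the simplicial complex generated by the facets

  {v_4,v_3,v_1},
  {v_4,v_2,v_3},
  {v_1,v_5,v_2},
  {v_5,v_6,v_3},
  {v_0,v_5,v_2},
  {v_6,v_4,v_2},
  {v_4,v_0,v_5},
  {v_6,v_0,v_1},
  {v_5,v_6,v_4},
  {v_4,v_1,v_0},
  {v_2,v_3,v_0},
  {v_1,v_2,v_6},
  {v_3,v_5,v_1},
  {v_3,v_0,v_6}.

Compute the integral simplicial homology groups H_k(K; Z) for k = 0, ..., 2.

Take the total order v_0 < v_1 < v_2 < v_3 < v_4 < v_5 < v_6 on the vertex set. Then K (dimension 2) consists of the simplices:

  0-simplices (7): [v_0], [v_1], [v_2], [v_3], [v_4], [v_5], [v_6]
  1-simplices (21): (21 of them)
  2-simplices (14): (14 of them)

giving chain groups C_0 ≅ Z^7, C_1 ≅ Z^21, C_2 ≅ Z^14.

∂_1: C_1 → C_0 maps an edge to its endpoints' difference, ∂[p,q] = q − p. For instance
  ∂[v_2,v_3] = [v_3] − [v_2].
The resulting 7×21 matrix has rank 6, and its Smith normal form has invariant factors (1,1,1,1,1,1).

Boundary ∂_2: C_2 → C_1 acts by ∂[p,q,r] = [q,r] − [p,r] + [p,q]. For instance
  ∂[v_0,v_1,v_4] = [v_1,v_4] − [v_0,v_4] + [v_0,v_1],
  ∂[v_0,v_2,v_3] = [v_2,v_3] − [v_0,v_3] + [v_0,v_2].
The resulting 21×14 matrix has rank 13, and its Smith normal form has invariant factors (1,1,1,1,1,1,1,1,1,1,1,1,1).

Now H_k = ker ∂_k / im ∂_{k+1}, so:

  H_0: rank C_0 − rank ∂_1 = 7 − 6 = 1, and the invariant factors of ∂_1 are all 1, so H_0 ≅ Z.
  H_1: rank ker ∂_1 − rank ∂_2 = (21 − 6) − 13 = 2, and the invariant factors of ∂_2 are all 1, so H_1 ≅ Z^2.
  H_2: rank ker ∂_2 − rank ∂_3 = (14 − 13) − 0 = 1, and there is no ∂_3, so H_2 ≅ Z.

(K is a triangulation of the torus T^2.)

H_0 = Z,  H_1 = Z^2,  H_2 = Z.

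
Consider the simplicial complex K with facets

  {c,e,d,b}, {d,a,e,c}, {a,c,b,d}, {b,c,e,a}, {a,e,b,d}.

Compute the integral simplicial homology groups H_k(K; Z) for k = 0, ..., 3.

Order the vertices as a < b < c < d < e. Listing each simplex with vertices in this order, K has dimension 3 with simplices:

  0-simplices (5): a, b, c, d, e
  1-simplices (10): ab, ac, ad, ae, bc, bd, be, cd, ce, de
  2-simplices (10): abc, abd, abe, acd, ace, ade, bcd, bce, bde, cde
  3-simplices (5): abcd, abce, abde, acde, bcde

Hence C_0 ≅ Z^5, C_1 ≅ Z^10, C_2 ≅ Z^10, C_3 ≅ Z^5.

The boundary map ∂_1: C_1 → C_0 is given by ∂[p,q] = [q] − [p]. For instance
  ∂bc = c − b.
The resulting 5×10 matrix has rank 4, and its Smith normal form has invariant factors (1,1,1,1).

Boundary ∂_2: C_2 → C_1 maps a triangle to the signed sum of its edges. For instance
  ∂abc = bc − ac + ab,
  ∂acd = cd − ad + ac.
As a 10×10 matrix over Z this has rank 6, with invariant factors (1,1,1,1,1,1).

∂_3: C_3 → C_2 sends each 3-simplex σ to the alternating sum Σ_i (−1)^i (σ with its i-th vertex removed). For instance
  ∂acde = cde − ade + ace − acd,
  ∂abce = bce − ace + abe − abc.
The resulting 10×5 matrix has rank 4, and its Smith normal form has invariant factors (1,1,1,1).

Now H_k = ker ∂_k / im ∂_{k+1}, so:

  H_0: rank C_0 − rank ∂_1 = 5 − 4 = 1, and the invariant factors of ∂_1 are all 1, so H_0 = Z.
  H_1: rank ker ∂_1 − rank ∂_2 = (10 − 4) − 6 = 0, and the invariant factors of ∂_2 are all 1, so H_1 = 0.
  H_2: rank ker ∂_2 − rank ∂_3 = (10 − 6) − 4 = 0, and the invariant factors of ∂_3 are all 1, so H_2 = 0.
  H_3: rank ker ∂_3 − rank ∂_4 = (5 − 4) − 0 = 1, and there is no ∂_4, so H_3 = Z.

As a check, the Euler characteristic is 5 − 10 + 10 − 5 = 0, which agrees with 1 − 0 + 0 − 1 = 0.
(K is a triangulation of the 3-sphere S^3.)

H_0 = Z,  H_1 = 0,  H_2 = 0,  H_3 = Z.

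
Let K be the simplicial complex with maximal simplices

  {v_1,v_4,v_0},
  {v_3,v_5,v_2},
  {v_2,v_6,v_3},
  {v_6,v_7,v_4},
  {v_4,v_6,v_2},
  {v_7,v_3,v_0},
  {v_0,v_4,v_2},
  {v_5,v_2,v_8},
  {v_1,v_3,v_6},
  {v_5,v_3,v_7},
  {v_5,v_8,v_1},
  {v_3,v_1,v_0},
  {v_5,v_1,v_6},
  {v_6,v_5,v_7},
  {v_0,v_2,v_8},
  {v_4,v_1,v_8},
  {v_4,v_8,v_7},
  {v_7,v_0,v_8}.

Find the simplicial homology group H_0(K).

Order the vertices as v_0 < v_1 < v_2 < v_3 < v_4 < v_5 < v_6 < v_7 < v_8. Listing each simplex with vertices in this order, K has dimension 2 with simplices:

  0-simplices (9): [v_0], [v_1], [v_2], [v_3], [v_4], [v_5], [v_6], [v_7], [v_8]
  1-simplices (27): (27 of them)
  2-simplices (18): (18 of them)

giving chain groups C_0 ≅ Z^9, C_1 ≅ Z^27, C_2 ≅ Z^18.

Boundary ∂_1: C_1 → C_0 maps an edge to its endpoints' difference, ∂[p,q] = q − p. For instance
  ∂[v_3,v_6] = [v_6] − [v_3].
As a 9×27 matrix over Z this has rank 8, with invariant factors (1,1,1,1,1,1,1,1).

The boundary map ∂_2: C_2 → C_1 acts by ∂[p,q,r] = [q,r] − [p,r] + [p,q]. For instance
  ∂[v_5,v_6,v_7] = [v_6,v_7] − [v_5,v_7] + [v_5,v_6],
  ∂[v_0,v_2,v_8] = [v_2,v_8] − [v_0,v_8] + [v_0,v_2].
As a 27×18 matrix over Z this has rank 18, with invariant factors (1,1,1,1,1,1,1,1,1,1,1,1,1,1,1,1,1,2).

Computing H_k = (kernel of ∂_k) / (image of ∂_{k+1}):

  H_0: rank C_0 − rank ∂_1 = 9 − 8 = 1, and the invariant factors of ∂_1 are all 1, so H_0 = Z.

H_0 ≅ Z.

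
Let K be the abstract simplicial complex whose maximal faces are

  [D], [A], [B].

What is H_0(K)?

H_0 ≅ Z^3.

K has 3 vertices.
rank ∂_0 = 0, rank ∂_1 = 0 ⇒ b_0 = 3 − 0 − 0 = 3. So H_0 = Z^3.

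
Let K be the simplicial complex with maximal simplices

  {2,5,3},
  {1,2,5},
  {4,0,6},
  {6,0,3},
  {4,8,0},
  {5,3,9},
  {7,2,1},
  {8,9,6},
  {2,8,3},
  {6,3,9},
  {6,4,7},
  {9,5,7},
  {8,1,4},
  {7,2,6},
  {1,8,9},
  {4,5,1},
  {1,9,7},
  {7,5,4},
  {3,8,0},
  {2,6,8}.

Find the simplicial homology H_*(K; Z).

H_0 = Z,  H_1 = Z ⊕ Z/2Z,  H_2 = 0.

Take the total order 0 < 1 < 2 < 3 < 4 < 5 < 6 < 7 < 8 < 9 on the vertex set. Then K (dimension 2) consists of the simplices:

  0-simplices (10): [0], [1], [2], [3], [4], [5], [6], [7], [8], [9]
  1-simplices (30): (30 of them)
  2-simplices (20): (20 of them)

Hence C_0 ≅ Z^10, C_1 ≅ Z^30, C_2 ≅ Z^20.

The boundary map ∂_1: C_1 → C_0 maps an edge to its endpoints' difference, ∂[p,q] = q − p.
This gives a 10×30 integer matrix of rank 9; reducing to Smith normal form yields diagonal entries (1,1,1,1,1,1,1,1,1).

Boundary ∂_2: C_2 → C_1 acts by ∂[p,q,r] = [q,r] − [p,r] + [p,q]. For instance
  ∂[4,5,7] = [5,7] − [4,7] + [4,5],
  ∂[2,3,5] = [3,5] − [2,5] + [2,3].
The 30×20 boundary matrix has rank 20 and Smith normal form diag(1,1,1,1,1,1,1,1,1,1,1,1,1,1,1,1,1,1,1,2).

From H_k ≅ ker(∂_k) / im(∂_{k+1}) we obtain:

  H_0: rank C_0 − rank ∂_1 = 10 − 9 = 1, and the invariant factors of ∂_1 are all 1, so H_0 = Z.
  H_1: rank ker ∂_1 − rank ∂_2 = (30 − 9) − 20 = 1, and ∂_2 has invariant factor 2 > 1, so H_1 = Z ⊕ Z/2Z.
  H_2: rank ker ∂_2 − rank ∂_3 = (20 − 20) − 0 = 0, and there is no ∂_3, so H_2 = 0.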